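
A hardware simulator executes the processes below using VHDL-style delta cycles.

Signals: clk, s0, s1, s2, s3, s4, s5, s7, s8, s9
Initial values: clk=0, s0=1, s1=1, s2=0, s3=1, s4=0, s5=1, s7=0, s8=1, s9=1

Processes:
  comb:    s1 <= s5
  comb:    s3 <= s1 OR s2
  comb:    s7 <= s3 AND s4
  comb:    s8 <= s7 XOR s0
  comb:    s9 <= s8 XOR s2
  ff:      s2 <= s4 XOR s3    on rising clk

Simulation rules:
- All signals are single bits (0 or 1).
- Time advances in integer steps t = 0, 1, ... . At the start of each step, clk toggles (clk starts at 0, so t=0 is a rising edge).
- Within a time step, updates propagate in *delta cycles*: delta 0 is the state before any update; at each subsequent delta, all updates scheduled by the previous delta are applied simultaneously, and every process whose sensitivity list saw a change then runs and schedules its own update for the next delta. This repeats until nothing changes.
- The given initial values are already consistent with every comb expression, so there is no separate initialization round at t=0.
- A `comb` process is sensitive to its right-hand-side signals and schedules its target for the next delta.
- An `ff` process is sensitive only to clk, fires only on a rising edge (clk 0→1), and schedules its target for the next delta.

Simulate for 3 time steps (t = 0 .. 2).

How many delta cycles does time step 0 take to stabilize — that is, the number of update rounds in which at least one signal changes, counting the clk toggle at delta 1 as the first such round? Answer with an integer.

[bits: s3,s9,s1,clk,s7,s4,s8,s0,s5,s2]
t=0: Δ0=1110001110 Δ1=1111001110 Δ2=1111001111 Δ3=1011001111 | 3Δ
t=1: Δ0=1011001111 Δ1=1010001111 | 1Δ
t=2: Δ0=1010001111 Δ1=1011001111 | 1Δ

3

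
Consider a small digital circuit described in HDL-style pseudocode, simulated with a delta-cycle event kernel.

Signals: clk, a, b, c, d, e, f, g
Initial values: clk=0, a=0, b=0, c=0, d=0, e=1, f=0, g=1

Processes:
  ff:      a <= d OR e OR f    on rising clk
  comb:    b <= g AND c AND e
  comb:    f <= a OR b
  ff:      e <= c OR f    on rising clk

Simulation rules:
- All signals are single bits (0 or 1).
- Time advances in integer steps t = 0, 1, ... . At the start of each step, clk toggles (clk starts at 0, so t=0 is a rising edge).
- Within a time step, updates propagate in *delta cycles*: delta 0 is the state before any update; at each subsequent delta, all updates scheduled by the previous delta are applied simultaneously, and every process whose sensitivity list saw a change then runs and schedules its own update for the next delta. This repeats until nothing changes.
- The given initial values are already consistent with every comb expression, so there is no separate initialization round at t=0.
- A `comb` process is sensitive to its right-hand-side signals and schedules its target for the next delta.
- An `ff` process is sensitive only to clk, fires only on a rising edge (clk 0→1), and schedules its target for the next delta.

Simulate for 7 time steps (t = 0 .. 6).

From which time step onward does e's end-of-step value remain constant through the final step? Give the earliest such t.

t=0 Δ0: e=1 a=0 f=0 g=1 b=0 c=0 d=0 clk=0
  Δ1: clk:0→1
  Δ2: e:1→0, a:0→1
  Δ3: f:0→1
  (3Δ to stable)
t=1 Δ0: e=0 a=1 f=1 g=1 b=0 c=0 d=0 clk=1
  Δ1: clk:1→0
  (1Δ to stable)
t=2 Δ0: e=0 a=1 f=1 g=1 b=0 c=0 d=0 clk=0
  Δ1: clk:0→1
  Δ2: e:0→1
  (2Δ to stable)
t=3 Δ0: e=1 a=1 f=1 g=1 b=0 c=0 d=0 clk=1
  Δ1: clk:1→0
  (1Δ to stable)
t=4 Δ0: e=1 a=1 f=1 g=1 b=0 c=0 d=0 clk=0
  Δ1: clk:0→1
  (1Δ to stable)
t=5 Δ0: e=1 a=1 f=1 g=1 b=0 c=0 d=0 clk=1
  Δ1: clk:1→0
  (1Δ to stable)
t=6 Δ0: e=1 a=1 f=1 g=1 b=0 c=0 d=0 clk=0
  Δ1: clk:0→1
  (1Δ to stable)

2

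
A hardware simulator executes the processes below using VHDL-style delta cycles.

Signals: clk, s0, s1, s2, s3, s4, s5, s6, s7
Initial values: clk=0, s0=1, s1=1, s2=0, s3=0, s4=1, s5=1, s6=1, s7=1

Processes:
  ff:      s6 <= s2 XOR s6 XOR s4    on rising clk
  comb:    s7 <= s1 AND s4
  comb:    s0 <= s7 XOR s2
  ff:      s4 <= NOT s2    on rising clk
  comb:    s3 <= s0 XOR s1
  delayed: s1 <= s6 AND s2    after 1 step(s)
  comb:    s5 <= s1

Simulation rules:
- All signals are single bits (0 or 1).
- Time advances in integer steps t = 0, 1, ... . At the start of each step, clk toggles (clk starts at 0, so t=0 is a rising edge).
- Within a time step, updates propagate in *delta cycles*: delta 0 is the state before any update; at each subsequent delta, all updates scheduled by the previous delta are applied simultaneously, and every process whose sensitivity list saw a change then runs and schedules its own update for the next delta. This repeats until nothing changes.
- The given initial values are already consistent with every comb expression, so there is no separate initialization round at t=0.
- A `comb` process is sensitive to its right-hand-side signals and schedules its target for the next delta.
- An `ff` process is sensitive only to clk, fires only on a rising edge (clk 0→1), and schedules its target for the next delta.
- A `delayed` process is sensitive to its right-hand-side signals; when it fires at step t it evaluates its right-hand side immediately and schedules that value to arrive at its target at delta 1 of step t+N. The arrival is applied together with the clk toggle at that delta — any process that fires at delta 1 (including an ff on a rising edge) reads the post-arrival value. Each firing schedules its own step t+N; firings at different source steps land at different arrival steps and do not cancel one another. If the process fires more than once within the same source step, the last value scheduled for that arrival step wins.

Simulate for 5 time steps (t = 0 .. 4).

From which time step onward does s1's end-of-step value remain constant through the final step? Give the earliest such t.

t=0 Δ0: s1=1 s6=1 s4=1 s2=0 s5=1 s0=1 clk=0 s3=0 s7=1
  Δ1: clk:0→1
  Δ2: s6:1→0
  (2Δ to stable)
t=1 Δ0: s1=1 s6=0 s4=1 s2=0 s5=1 s0=1 clk=1 s3=0 s7=1
  Δ1: s1:1→0, clk:1→0
  Δ2: s5:1→0, s3:0→1, s7:1→0
  Δ3: s0:1→0
  Δ4: s3:1→0
  (4Δ to stable)
t=2 Δ0: s1=0 s6=0 s4=1 s2=0 s5=0 s0=0 clk=0 s3=0 s7=0
  Δ1: clk:0→1
  Δ2: s6:0→1
  (2Δ to stable)
t=3 Δ0: s1=0 s6=1 s4=1 s2=0 s5=0 s0=0 clk=1 s3=0 s7=0
  Δ1: clk:1→0
  (1Δ to stable)
t=4 Δ0: s1=0 s6=1 s4=1 s2=0 s5=0 s0=0 clk=0 s3=0 s7=0
  Δ1: clk:0→1
  Δ2: s6:1→0
  (2Δ to stable)

1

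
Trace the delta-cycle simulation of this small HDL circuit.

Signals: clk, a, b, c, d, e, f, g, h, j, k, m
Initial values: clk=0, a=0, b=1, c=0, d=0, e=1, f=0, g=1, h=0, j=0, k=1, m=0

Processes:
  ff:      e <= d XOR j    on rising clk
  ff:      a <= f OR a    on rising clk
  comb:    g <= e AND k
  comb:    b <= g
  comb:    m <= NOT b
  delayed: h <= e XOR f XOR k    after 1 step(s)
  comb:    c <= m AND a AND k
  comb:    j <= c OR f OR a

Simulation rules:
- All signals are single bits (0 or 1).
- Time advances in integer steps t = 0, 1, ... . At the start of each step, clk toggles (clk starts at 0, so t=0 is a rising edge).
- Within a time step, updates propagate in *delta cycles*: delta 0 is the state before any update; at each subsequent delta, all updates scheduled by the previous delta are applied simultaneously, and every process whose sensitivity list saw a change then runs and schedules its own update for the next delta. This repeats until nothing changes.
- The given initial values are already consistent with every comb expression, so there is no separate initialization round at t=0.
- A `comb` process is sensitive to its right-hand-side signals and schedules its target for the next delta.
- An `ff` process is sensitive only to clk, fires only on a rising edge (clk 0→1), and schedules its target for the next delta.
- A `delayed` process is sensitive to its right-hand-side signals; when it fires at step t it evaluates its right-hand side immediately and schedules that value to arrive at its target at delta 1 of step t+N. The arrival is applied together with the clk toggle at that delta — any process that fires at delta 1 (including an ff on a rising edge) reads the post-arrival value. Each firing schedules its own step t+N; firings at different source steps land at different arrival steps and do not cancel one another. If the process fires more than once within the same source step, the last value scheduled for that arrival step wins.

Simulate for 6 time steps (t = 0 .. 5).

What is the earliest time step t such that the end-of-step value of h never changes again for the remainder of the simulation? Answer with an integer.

1

t0.Δ0 j=0 d=0 m=0 clk=0 f=0 b=1 k=1 g=1 e=1 a=0 c=0 h=0
t0.Δ1 j=0 d=0 m=0 clk=1 f=0 b=1 k=1 g=1 e=1 a=0 c=0 h=0
t0.Δ2 j=0 d=0 m=0 clk=1 f=0 b=1 k=1 g=1 e=0 a=0 c=0 h=0
t0.Δ3 j=0 d=0 m=0 clk=1 f=0 b=1 k=1 g=0 e=0 a=0 c=0 h=0
t0.Δ4 j=0 d=0 m=0 clk=1 f=0 b=0 k=1 g=0 e=0 a=0 c=0 h=0
t0.Δ5 j=0 d=0 m=1 clk=1 f=0 b=0 k=1 g=0 e=0 a=0 c=0 h=0
t1.Δ0 j=0 d=0 m=1 clk=1 f=0 b=0 k=1 g=0 e=0 a=0 c=0 h=0
t1.Δ1 j=0 d=0 m=1 clk=0 f=0 b=0 k=1 g=0 e=0 a=0 c=0 h=1
t2.Δ0 j=0 d=0 m=1 clk=0 f=0 b=0 k=1 g=0 e=0 a=0 c=0 h=1
t2.Δ1 j=0 d=0 m=1 clk=1 f=0 b=0 k=1 g=0 e=0 a=0 c=0 h=1
t3.Δ0 j=0 d=0 m=1 clk=1 f=0 b=0 k=1 g=0 e=0 a=0 c=0 h=1
t3.Δ1 j=0 d=0 m=1 clk=0 f=0 b=0 k=1 g=0 e=0 a=0 c=0 h=1
t4.Δ0 j=0 d=0 m=1 clk=0 f=0 b=0 k=1 g=0 e=0 a=0 c=0 h=1
t4.Δ1 j=0 d=0 m=1 clk=1 f=0 b=0 k=1 g=0 e=0 a=0 c=0 h=1
t5.Δ0 j=0 d=0 m=1 clk=1 f=0 b=0 k=1 g=0 e=0 a=0 c=0 h=1
t5.Δ1 j=0 d=0 m=1 clk=0 f=0 b=0 k=1 g=0 e=0 a=0 c=0 h=1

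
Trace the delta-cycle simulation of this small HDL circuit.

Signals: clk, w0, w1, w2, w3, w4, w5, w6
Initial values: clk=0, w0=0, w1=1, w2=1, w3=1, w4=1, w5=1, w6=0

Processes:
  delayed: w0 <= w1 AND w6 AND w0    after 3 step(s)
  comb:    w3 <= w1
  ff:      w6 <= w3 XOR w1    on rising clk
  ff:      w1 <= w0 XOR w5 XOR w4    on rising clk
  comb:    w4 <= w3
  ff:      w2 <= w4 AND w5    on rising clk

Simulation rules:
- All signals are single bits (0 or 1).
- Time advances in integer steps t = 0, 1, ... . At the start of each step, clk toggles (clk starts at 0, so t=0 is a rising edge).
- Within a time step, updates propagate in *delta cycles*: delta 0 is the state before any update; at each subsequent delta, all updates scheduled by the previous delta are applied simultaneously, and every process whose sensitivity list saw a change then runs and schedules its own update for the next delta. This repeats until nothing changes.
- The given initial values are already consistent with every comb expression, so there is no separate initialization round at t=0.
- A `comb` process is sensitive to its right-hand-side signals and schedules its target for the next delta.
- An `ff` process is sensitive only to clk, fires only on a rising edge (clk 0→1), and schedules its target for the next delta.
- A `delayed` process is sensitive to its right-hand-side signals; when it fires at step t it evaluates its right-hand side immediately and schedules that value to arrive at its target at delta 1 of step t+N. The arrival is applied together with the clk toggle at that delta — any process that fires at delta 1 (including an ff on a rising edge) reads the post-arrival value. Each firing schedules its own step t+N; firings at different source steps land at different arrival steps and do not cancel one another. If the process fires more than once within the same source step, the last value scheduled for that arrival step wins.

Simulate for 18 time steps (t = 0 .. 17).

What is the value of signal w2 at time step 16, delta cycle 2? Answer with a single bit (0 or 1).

1

[bits: w1,clk,w4,w3,w5,w2,w6,w0]
t=0: Δ0=10111100 Δ1=11111100 Δ2=01111100 Δ3=01101100 Δ4=01001100 | 4Δ
t=1: Δ0=01001100 Δ1=00001100 | 1Δ
t=2: Δ0=00001100 Δ1=01001100 Δ2=11001000 Δ3=11011000 Δ4=11111000 | 4Δ
t=3: Δ0=11111000 Δ1=10111000 | 1Δ
t=4: Δ0=10111000 Δ1=11111000 Δ2=01111100 Δ3=01101100 Δ4=01001100 | 4Δ
t=5: Δ0=01001100 Δ1=00001100 | 1Δ
t=6: Δ0=00001100 Δ1=01001100 Δ2=11001000 Δ3=11011000 Δ4=11111000 | 4Δ
t=7: Δ0=11111000 Δ1=10111000 | 1Δ
t=8: Δ0=10111000 Δ1=11111000 Δ2=01111100 Δ3=01101100 Δ4=01001100 | 4Δ
t=9: Δ0=01001100 Δ1=00001100 | 1Δ
t=10: Δ0=00001100 Δ1=01001100 Δ2=11001000 Δ3=11011000 Δ4=11111000 | 4Δ
t=11: Δ0=11111000 Δ1=10111000 | 1Δ
t=12: Δ0=10111000 Δ1=11111000 Δ2=01111100 Δ3=01101100 Δ4=01001100 | 4Δ
t=13: Δ0=01001100 Δ1=00001100 | 1Δ
t=14: Δ0=00001100 Δ1=01001100 Δ2=11001000 Δ3=11011000 Δ4=11111000 | 4Δ
t=15: Δ0=11111000 Δ1=10111000 | 1Δ
t=16: Δ0=10111000 Δ1=11111000 Δ2=01111100 Δ3=01101100 Δ4=01001100 | 4Δ
t=17: Δ0=01001100 Δ1=00001100 | 1Δ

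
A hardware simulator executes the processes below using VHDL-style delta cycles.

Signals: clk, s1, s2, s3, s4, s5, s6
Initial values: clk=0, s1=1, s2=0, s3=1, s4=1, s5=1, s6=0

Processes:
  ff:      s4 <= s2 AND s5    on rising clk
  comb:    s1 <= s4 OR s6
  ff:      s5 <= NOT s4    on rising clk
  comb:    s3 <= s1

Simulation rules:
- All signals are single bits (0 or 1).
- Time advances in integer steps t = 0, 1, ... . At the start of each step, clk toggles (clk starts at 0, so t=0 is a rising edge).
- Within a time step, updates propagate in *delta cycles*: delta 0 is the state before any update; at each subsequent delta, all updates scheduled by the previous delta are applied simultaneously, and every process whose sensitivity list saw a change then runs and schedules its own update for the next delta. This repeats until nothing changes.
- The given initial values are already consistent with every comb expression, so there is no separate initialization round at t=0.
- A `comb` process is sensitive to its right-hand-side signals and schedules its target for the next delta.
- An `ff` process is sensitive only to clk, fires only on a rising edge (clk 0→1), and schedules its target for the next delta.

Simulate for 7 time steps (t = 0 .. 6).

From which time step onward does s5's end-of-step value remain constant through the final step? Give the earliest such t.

t=0 Δ0: s6=0 s5=1 clk=0 s4=1 s2=0 s3=1 s1=1
  Δ1: clk:0→1
  Δ2: s5:1→0, s4:1→0
  Δ3: s1:1→0
  Δ4: s3:1→0
  (4Δ to stable)
t=1 Δ0: s6=0 s5=0 clk=1 s4=0 s2=0 s3=0 s1=0
  Δ1: clk:1→0
  (1Δ to stable)
t=2 Δ0: s6=0 s5=0 clk=0 s4=0 s2=0 s3=0 s1=0
  Δ1: clk:0→1
  Δ2: s5:0→1
  (2Δ to stable)
t=3 Δ0: s6=0 s5=1 clk=1 s4=0 s2=0 s3=0 s1=0
  Δ1: clk:1→0
  (1Δ to stable)
t=4 Δ0: s6=0 s5=1 clk=0 s4=0 s2=0 s3=0 s1=0
  Δ1: clk:0→1
  (1Δ to stable)
t=5 Δ0: s6=0 s5=1 clk=1 s4=0 s2=0 s3=0 s1=0
  Δ1: clk:1→0
  (1Δ to stable)
t=6 Δ0: s6=0 s5=1 clk=0 s4=0 s2=0 s3=0 s1=0
  Δ1: clk:0→1
  (1Δ to stable)

2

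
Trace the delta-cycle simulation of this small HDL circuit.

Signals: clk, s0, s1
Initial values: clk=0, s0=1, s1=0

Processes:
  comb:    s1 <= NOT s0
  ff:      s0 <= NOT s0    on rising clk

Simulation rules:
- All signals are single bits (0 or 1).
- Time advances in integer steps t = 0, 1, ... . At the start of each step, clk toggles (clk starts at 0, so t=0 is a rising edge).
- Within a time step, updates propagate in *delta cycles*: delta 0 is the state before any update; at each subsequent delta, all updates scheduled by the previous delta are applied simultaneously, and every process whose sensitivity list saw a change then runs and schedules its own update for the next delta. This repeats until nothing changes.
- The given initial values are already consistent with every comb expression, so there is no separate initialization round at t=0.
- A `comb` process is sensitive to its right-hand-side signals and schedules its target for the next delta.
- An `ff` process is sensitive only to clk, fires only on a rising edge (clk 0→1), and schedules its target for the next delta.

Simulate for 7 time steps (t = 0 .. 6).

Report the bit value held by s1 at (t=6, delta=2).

t=0 Δ0: clk=0 s0=1 s1=0
  Δ1: clk:0→1
  Δ2: s0:1→0
  Δ3: s1:0→1
  (3Δ to stable)
t=1 Δ0: clk=1 s0=0 s1=1
  Δ1: clk:1→0
  (1Δ to stable)
t=2 Δ0: clk=0 s0=0 s1=1
  Δ1: clk:0→1
  Δ2: s0:0→1
  Δ3: s1:1→0
  (3Δ to stable)
t=3 Δ0: clk=1 s0=1 s1=0
  Δ1: clk:1→0
  (1Δ to stable)
t=4 Δ0: clk=0 s0=1 s1=0
  Δ1: clk:0→1
  Δ2: s0:1→0
  Δ3: s1:0→1
  (3Δ to stable)
t=5 Δ0: clk=1 s0=0 s1=1
  Δ1: clk:1→0
  (1Δ to stable)
t=6 Δ0: clk=0 s0=0 s1=1
  Δ1: clk:0→1
  Δ2: s0:0→1
  Δ3: s1:1→0
  (3Δ to stable)

1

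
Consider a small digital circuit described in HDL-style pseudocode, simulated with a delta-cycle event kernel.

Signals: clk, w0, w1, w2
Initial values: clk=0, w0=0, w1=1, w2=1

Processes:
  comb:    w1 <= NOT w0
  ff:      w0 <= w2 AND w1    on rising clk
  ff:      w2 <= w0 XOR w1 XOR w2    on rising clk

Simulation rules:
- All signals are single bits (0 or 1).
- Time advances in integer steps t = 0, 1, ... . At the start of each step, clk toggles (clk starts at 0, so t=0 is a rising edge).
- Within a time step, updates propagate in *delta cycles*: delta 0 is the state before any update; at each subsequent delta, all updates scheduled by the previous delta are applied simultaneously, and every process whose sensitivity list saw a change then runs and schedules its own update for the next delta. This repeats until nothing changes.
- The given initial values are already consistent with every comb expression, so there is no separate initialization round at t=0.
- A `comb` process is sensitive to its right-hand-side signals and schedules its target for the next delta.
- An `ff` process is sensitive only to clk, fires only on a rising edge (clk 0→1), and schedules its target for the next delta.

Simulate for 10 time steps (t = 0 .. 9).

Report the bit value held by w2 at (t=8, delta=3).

0

t=0 Δ0: w1=1 w2=1 w0=0 clk=0
  Δ1: clk:0→1
  Δ2: w2:1→0, w0:0→1
  Δ3: w1:1→0
  (3Δ to stable)
t=1 Δ0: w1=0 w2=0 w0=1 clk=1
  Δ1: clk:1→0
  (1Δ to stable)
t=2 Δ0: w1=0 w2=0 w0=1 clk=0
  Δ1: clk:0→1
  Δ2: w2:0→1, w0:1→0
  Δ3: w1:0→1
  (3Δ to stable)
t=3 Δ0: w1=1 w2=1 w0=0 clk=1
  Δ1: clk:1→0
  (1Δ to stable)
t=4 Δ0: w1=1 w2=1 w0=0 clk=0
  Δ1: clk:0→1
  Δ2: w2:1→0, w0:0→1
  Δ3: w1:1→0
  (3Δ to stable)
t=5 Δ0: w1=0 w2=0 w0=1 clk=1
  Δ1: clk:1→0
  (1Δ to stable)
t=6 Δ0: w1=0 w2=0 w0=1 clk=0
  Δ1: clk:0→1
  Δ2: w2:0→1, w0:1→0
  Δ3: w1:0→1
  (3Δ to stable)
t=7 Δ0: w1=1 w2=1 w0=0 clk=1
  Δ1: clk:1→0
  (1Δ to stable)
t=8 Δ0: w1=1 w2=1 w0=0 clk=0
  Δ1: clk:0→1
  Δ2: w2:1→0, w0:0→1
  Δ3: w1:1→0
  (3Δ to stable)
t=9 Δ0: w1=0 w2=0 w0=1 clk=1
  Δ1: clk:1→0
  (1Δ to stable)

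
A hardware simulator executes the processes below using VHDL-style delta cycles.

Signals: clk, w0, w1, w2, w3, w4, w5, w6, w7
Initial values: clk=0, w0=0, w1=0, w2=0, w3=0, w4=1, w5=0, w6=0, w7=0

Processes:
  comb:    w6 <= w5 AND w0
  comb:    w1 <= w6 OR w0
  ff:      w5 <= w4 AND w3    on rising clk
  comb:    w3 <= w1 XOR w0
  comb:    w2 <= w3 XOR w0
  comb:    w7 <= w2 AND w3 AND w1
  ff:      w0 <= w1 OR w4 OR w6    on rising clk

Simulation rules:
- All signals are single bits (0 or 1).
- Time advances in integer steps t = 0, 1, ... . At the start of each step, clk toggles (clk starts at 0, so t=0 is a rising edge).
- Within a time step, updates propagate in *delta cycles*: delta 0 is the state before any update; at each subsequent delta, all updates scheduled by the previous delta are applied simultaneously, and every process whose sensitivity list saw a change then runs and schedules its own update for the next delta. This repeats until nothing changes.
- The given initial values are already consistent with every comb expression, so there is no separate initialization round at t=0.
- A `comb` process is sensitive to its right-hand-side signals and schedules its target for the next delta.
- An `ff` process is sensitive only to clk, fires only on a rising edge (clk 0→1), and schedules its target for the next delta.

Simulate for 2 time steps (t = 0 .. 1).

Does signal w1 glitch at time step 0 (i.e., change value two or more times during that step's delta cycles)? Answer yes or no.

t=0 Δ0: clk=0 w5=0 w7=0 w3=0 w6=0 w1=0 w4=1 w2=0 w0=0
  Δ1: clk:0→1
  Δ2: w0:0→1
  Δ3: w3:0→1, w1:0→1, w2:0→1
  Δ4: w7:0→1, w3:1→0, w2:1→0
  Δ5: w7:1→0, w2:0→1
  (5Δ to stable)
t=1 Δ0: clk=1 w5=0 w7=0 w3=0 w6=0 w1=1 w4=1 w2=1 w0=1
  Δ1: clk:1→0
  (1Δ to stable)

no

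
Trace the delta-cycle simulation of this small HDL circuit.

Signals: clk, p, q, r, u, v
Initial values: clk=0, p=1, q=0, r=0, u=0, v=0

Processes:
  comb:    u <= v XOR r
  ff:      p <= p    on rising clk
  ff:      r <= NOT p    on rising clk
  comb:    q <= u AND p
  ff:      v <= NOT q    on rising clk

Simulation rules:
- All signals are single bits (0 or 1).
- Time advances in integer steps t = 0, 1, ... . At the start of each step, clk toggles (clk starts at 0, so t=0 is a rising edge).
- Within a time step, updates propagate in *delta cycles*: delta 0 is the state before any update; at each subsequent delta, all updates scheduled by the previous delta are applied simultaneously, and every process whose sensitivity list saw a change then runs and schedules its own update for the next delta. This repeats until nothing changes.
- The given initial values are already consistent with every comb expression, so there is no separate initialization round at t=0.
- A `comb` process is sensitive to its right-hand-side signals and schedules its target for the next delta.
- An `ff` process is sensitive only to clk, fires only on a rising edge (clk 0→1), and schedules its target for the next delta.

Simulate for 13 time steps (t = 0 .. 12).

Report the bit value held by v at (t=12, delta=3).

t0.Δ0 r=0 u=0 clk=0 p=1 q=0 v=0
t0.Δ1 r=0 u=0 clk=1 p=1 q=0 v=0
t0.Δ2 r=0 u=0 clk=1 p=1 q=0 v=1
t0.Δ3 r=0 u=1 clk=1 p=1 q=0 v=1
t0.Δ4 r=0 u=1 clk=1 p=1 q=1 v=1
t1.Δ0 r=0 u=1 clk=1 p=1 q=1 v=1
t1.Δ1 r=0 u=1 clk=0 p=1 q=1 v=1
t2.Δ0 r=0 u=1 clk=0 p=1 q=1 v=1
t2.Δ1 r=0 u=1 clk=1 p=1 q=1 v=1
t2.Δ2 r=0 u=1 clk=1 p=1 q=1 v=0
t2.Δ3 r=0 u=0 clk=1 p=1 q=1 v=0
t2.Δ4 r=0 u=0 clk=1 p=1 q=0 v=0
t3.Δ0 r=0 u=0 clk=1 p=1 q=0 v=0
t3.Δ1 r=0 u=0 clk=0 p=1 q=0 v=0
t4.Δ0 r=0 u=0 clk=0 p=1 q=0 v=0
t4.Δ1 r=0 u=0 clk=1 p=1 q=0 v=0
t4.Δ2 r=0 u=0 clk=1 p=1 q=0 v=1
t4.Δ3 r=0 u=1 clk=1 p=1 q=0 v=1
t4.Δ4 r=0 u=1 clk=1 p=1 q=1 v=1
t5.Δ0 r=0 u=1 clk=1 p=1 q=1 v=1
t5.Δ1 r=0 u=1 clk=0 p=1 q=1 v=1
t6.Δ0 r=0 u=1 clk=0 p=1 q=1 v=1
t6.Δ1 r=0 u=1 clk=1 p=1 q=1 v=1
t6.Δ2 r=0 u=1 clk=1 p=1 q=1 v=0
t6.Δ3 r=0 u=0 clk=1 p=1 q=1 v=0
t6.Δ4 r=0 u=0 clk=1 p=1 q=0 v=0
t7.Δ0 r=0 u=0 clk=1 p=1 q=0 v=0
t7.Δ1 r=0 u=0 clk=0 p=1 q=0 v=0
t8.Δ0 r=0 u=0 clk=0 p=1 q=0 v=0
t8.Δ1 r=0 u=0 clk=1 p=1 q=0 v=0
t8.Δ2 r=0 u=0 clk=1 p=1 q=0 v=1
t8.Δ3 r=0 u=1 clk=1 p=1 q=0 v=1
t8.Δ4 r=0 u=1 clk=1 p=1 q=1 v=1
t9.Δ0 r=0 u=1 clk=1 p=1 q=1 v=1
t9.Δ1 r=0 u=1 clk=0 p=1 q=1 v=1
t10.Δ0 r=0 u=1 clk=0 p=1 q=1 v=1
t10.Δ1 r=0 u=1 clk=1 p=1 q=1 v=1
t10.Δ2 r=0 u=1 clk=1 p=1 q=1 v=0
t10.Δ3 r=0 u=0 clk=1 p=1 q=1 v=0
t10.Δ4 r=0 u=0 clk=1 p=1 q=0 v=0
t11.Δ0 r=0 u=0 clk=1 p=1 q=0 v=0
t11.Δ1 r=0 u=0 clk=0 p=1 q=0 v=0
t12.Δ0 r=0 u=0 clk=0 p=1 q=0 v=0
t12.Δ1 r=0 u=0 clk=1 p=1 q=0 v=0
t12.Δ2 r=0 u=0 clk=1 p=1 q=0 v=1
t12.Δ3 r=0 u=1 clk=1 p=1 q=0 v=1
t12.Δ4 r=0 u=1 clk=1 p=1 q=1 v=1

1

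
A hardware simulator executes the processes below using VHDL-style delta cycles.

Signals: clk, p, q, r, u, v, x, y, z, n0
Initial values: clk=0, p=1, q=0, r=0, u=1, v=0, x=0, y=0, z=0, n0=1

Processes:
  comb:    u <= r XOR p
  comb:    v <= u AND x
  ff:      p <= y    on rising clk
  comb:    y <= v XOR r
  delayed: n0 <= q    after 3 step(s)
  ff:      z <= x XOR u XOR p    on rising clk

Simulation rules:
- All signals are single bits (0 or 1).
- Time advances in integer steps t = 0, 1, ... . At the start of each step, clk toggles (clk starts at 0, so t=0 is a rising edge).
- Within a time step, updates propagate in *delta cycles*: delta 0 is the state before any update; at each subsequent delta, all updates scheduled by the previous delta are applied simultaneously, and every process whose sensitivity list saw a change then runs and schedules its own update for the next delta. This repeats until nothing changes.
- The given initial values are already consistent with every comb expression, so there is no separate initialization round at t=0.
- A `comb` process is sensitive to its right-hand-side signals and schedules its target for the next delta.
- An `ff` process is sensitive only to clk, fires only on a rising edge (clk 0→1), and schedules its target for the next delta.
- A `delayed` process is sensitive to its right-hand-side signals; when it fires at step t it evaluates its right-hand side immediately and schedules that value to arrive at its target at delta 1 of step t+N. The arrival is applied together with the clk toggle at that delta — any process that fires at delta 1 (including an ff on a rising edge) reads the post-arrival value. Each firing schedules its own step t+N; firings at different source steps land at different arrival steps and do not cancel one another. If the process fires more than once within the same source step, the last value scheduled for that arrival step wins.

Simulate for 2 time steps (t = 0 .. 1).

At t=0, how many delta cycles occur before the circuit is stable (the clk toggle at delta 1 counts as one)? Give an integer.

[bits: v,p,clk,n0,y,x,r,u,q,z]
t=0: Δ0=0101000100 Δ1=0111000100 Δ2=0011000100 Δ3=0011000000 | 3Δ
t=1: Δ0=0011000000 Δ1=0001000000 | 1Δ

3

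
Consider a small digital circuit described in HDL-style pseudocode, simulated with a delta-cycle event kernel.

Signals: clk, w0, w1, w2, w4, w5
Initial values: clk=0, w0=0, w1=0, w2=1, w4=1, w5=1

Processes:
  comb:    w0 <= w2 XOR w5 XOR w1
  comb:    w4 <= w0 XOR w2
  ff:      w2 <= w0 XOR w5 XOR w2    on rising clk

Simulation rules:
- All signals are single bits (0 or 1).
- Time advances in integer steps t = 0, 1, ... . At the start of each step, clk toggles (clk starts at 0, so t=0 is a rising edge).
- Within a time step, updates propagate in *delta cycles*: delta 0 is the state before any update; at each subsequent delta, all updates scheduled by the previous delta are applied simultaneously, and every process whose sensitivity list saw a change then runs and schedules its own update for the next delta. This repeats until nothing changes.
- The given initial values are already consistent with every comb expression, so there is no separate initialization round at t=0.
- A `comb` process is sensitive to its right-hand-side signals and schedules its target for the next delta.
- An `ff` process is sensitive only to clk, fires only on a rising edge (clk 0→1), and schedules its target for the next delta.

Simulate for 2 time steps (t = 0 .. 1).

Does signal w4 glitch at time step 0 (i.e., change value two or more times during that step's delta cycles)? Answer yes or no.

[bits: w4,clk,w5,w1,w0,w2]
t=0: Δ0=101001 Δ1=111001 Δ2=111000 Δ3=011010 Δ4=111010 | 4Δ
t=1: Δ0=111010 Δ1=101010 | 1Δ

yes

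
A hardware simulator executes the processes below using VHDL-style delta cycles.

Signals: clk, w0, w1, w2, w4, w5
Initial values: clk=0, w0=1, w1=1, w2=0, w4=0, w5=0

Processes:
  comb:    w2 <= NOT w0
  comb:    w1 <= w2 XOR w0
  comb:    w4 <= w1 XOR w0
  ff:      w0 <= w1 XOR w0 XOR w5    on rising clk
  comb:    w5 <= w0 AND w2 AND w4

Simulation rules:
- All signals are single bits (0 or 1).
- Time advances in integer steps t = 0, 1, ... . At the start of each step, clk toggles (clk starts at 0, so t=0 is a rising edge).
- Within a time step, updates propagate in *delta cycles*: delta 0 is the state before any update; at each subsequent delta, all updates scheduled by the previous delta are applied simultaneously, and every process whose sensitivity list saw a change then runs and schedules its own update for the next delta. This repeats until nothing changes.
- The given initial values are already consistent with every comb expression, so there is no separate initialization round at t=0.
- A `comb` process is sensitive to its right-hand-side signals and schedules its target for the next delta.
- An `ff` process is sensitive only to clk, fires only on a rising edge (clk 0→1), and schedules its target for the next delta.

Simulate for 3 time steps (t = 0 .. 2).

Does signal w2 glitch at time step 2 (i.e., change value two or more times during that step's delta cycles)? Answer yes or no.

no

[bits: w2,clk,w4,w1,w5,w0]
t=0: Δ0=000101 Δ1=010101 Δ2=010100 Δ3=111000 Δ4=110100 Δ5=111100 | 5Δ
t=1: Δ0=111100 Δ1=101100 | 1Δ
t=2: Δ0=101100 Δ1=111100 Δ2=111101 Δ3=010011 Δ4=011101 Δ5=010101 | 5Δ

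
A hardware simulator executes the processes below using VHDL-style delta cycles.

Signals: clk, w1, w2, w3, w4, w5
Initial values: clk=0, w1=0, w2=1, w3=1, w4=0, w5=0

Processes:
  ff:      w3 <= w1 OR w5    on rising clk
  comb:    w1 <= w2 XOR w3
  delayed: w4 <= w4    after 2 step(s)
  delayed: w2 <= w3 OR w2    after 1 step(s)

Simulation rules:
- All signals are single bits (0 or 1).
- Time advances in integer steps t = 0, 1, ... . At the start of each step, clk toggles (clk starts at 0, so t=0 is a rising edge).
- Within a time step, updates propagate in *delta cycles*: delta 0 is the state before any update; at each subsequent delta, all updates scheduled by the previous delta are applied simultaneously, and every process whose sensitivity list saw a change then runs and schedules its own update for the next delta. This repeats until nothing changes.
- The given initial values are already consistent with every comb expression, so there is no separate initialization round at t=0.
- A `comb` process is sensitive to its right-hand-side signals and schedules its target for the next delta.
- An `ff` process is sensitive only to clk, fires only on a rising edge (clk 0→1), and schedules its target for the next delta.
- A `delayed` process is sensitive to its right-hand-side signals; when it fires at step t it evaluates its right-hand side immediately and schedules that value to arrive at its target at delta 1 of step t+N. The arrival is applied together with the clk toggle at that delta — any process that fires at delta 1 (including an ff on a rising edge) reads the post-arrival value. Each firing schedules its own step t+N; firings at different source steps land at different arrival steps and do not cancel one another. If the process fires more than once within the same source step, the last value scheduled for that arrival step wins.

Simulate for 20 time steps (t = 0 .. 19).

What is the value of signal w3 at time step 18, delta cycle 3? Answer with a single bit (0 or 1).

1

[bits: clk,w5,w4,w2,w1,w3]
t=0: Δ0=000101 Δ1=100101 Δ2=100100 Δ3=100110 | 3Δ
t=1: Δ0=100110 Δ1=000110 | 1Δ
t=2: Δ0=000110 Δ1=100110 Δ2=100111 Δ3=100101 | 3Δ
t=3: Δ0=100101 Δ1=000101 | 1Δ
t=4: Δ0=000101 Δ1=100101 Δ2=100100 Δ3=100110 | 3Δ
t=5: Δ0=100110 Δ1=000110 | 1Δ
t=6: Δ0=000110 Δ1=100110 Δ2=100111 Δ3=100101 | 3Δ
t=7: Δ0=100101 Δ1=000101 | 1Δ
t=8: Δ0=000101 Δ1=100101 Δ2=100100 Δ3=100110 | 3Δ
t=9: Δ0=100110 Δ1=000110 | 1Δ
t=10: Δ0=000110 Δ1=100110 Δ2=100111 Δ3=100101 | 3Δ
t=11: Δ0=100101 Δ1=000101 | 1Δ
t=12: Δ0=000101 Δ1=100101 Δ2=100100 Δ3=100110 | 3Δ
t=13: Δ0=100110 Δ1=000110 | 1Δ
t=14: Δ0=000110 Δ1=100110 Δ2=100111 Δ3=100101 | 3Δ
t=15: Δ0=100101 Δ1=000101 | 1Δ
t=16: Δ0=000101 Δ1=100101 Δ2=100100 Δ3=100110 | 3Δ
t=17: Δ0=100110 Δ1=000110 | 1Δ
t=18: Δ0=000110 Δ1=100110 Δ2=100111 Δ3=100101 | 3Δ
t=19: Δ0=100101 Δ1=000101 | 1Δ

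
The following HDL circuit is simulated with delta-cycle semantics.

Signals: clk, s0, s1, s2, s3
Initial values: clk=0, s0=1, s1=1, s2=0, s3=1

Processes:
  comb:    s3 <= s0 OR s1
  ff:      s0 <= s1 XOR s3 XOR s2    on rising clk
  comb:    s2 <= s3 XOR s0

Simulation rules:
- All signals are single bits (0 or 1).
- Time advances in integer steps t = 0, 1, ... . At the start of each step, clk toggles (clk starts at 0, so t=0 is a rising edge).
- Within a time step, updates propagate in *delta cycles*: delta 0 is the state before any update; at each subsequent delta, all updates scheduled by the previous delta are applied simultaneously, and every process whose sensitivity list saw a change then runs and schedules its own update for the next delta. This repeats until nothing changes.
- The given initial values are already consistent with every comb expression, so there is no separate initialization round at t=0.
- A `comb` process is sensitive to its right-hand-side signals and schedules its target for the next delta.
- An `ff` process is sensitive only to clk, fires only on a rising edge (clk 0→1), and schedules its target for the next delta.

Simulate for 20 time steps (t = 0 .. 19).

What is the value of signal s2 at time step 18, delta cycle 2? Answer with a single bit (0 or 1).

1

[bits: s0,s1,s3,s2,clk]
t=0: Δ0=11100 Δ1=11101 Δ2=01101 Δ3=01111 | 3Δ
t=1: Δ0=01111 Δ1=01110 | 1Δ
t=2: Δ0=01110 Δ1=01111 Δ2=11111 Δ3=11101 | 3Δ
t=3: Δ0=11101 Δ1=11100 | 1Δ
t=4: Δ0=11100 Δ1=11101 Δ2=01101 Δ3=01111 | 3Δ
t=5: Δ0=01111 Δ1=01110 | 1Δ
t=6: Δ0=01110 Δ1=01111 Δ2=11111 Δ3=11101 | 3Δ
t=7: Δ0=11101 Δ1=11100 | 1Δ
t=8: Δ0=11100 Δ1=11101 Δ2=01101 Δ3=01111 | 3Δ
t=9: Δ0=01111 Δ1=01110 | 1Δ
t=10: Δ0=01110 Δ1=01111 Δ2=11111 Δ3=11101 | 3Δ
t=11: Δ0=11101 Δ1=11100 | 1Δ
t=12: Δ0=11100 Δ1=11101 Δ2=01101 Δ3=01111 | 3Δ
t=13: Δ0=01111 Δ1=01110 | 1Δ
t=14: Δ0=01110 Δ1=01111 Δ2=11111 Δ3=11101 | 3Δ
t=15: Δ0=11101 Δ1=11100 | 1Δ
t=16: Δ0=11100 Δ1=11101 Δ2=01101 Δ3=01111 | 3Δ
t=17: Δ0=01111 Δ1=01110 | 1Δ
t=18: Δ0=01110 Δ1=01111 Δ2=11111 Δ3=11101 | 3Δ
t=19: Δ0=11101 Δ1=11100 | 1Δ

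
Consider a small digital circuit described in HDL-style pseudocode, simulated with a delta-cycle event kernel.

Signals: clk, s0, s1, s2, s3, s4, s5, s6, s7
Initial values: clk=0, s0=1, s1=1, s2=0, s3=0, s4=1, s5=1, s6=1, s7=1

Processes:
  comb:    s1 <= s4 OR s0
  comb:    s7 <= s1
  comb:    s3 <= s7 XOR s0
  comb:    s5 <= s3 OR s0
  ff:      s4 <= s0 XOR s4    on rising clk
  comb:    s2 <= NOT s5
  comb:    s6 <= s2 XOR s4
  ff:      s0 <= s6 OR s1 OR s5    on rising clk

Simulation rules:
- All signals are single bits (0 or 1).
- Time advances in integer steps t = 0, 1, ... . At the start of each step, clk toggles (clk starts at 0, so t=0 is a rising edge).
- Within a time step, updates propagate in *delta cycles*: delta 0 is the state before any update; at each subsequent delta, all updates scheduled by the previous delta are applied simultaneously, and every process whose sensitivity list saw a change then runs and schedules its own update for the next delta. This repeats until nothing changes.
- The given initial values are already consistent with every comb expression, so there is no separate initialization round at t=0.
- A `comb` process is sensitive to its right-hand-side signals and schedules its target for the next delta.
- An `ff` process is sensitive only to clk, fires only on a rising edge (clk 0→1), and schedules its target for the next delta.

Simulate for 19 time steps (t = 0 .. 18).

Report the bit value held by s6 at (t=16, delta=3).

0

t0.Δ0 clk=0 s5=1 s1=1 s3=0 s6=1 s2=0 s7=1 s0=1 s4=1
t0.Δ1 clk=1 s5=1 s1=1 s3=0 s6=1 s2=0 s7=1 s0=1 s4=1
t0.Δ2 clk=1 s5=1 s1=1 s3=0 s6=1 s2=0 s7=1 s0=1 s4=0
t0.Δ3 clk=1 s5=1 s1=1 s3=0 s6=0 s2=0 s7=1 s0=1 s4=0
t1.Δ0 clk=1 s5=1 s1=1 s3=0 s6=0 s2=0 s7=1 s0=1 s4=0
t1.Δ1 clk=0 s5=1 s1=1 s3=0 s6=0 s2=0 s7=1 s0=1 s4=0
t2.Δ0 clk=0 s5=1 s1=1 s3=0 s6=0 s2=0 s7=1 s0=1 s4=0
t2.Δ1 clk=1 s5=1 s1=1 s3=0 s6=0 s2=0 s7=1 s0=1 s4=0
t2.Δ2 clk=1 s5=1 s1=1 s3=0 s6=0 s2=0 s7=1 s0=1 s4=1
t2.Δ3 clk=1 s5=1 s1=1 s3=0 s6=1 s2=0 s7=1 s0=1 s4=1
t3.Δ0 clk=1 s5=1 s1=1 s3=0 s6=1 s2=0 s7=1 s0=1 s4=1
t3.Δ1 clk=0 s5=1 s1=1 s3=0 s6=1 s2=0 s7=1 s0=1 s4=1
t4.Δ0 clk=0 s5=1 s1=1 s3=0 s6=1 s2=0 s7=1 s0=1 s4=1
t4.Δ1 clk=1 s5=1 s1=1 s3=0 s6=1 s2=0 s7=1 s0=1 s4=1
t4.Δ2 clk=1 s5=1 s1=1 s3=0 s6=1 s2=0 s7=1 s0=1 s4=0
t4.Δ3 clk=1 s5=1 s1=1 s3=0 s6=0 s2=0 s7=1 s0=1 s4=0
t5.Δ0 clk=1 s5=1 s1=1 s3=0 s6=0 s2=0 s7=1 s0=1 s4=0
t5.Δ1 clk=0 s5=1 s1=1 s3=0 s6=0 s2=0 s7=1 s0=1 s4=0
t6.Δ0 clk=0 s5=1 s1=1 s3=0 s6=0 s2=0 s7=1 s0=1 s4=0
t6.Δ1 clk=1 s5=1 s1=1 s3=0 s6=0 s2=0 s7=1 s0=1 s4=0
t6.Δ2 clk=1 s5=1 s1=1 s3=0 s6=0 s2=0 s7=1 s0=1 s4=1
t6.Δ3 clk=1 s5=1 s1=1 s3=0 s6=1 s2=0 s7=1 s0=1 s4=1
t7.Δ0 clk=1 s5=1 s1=1 s3=0 s6=1 s2=0 s7=1 s0=1 s4=1
t7.Δ1 clk=0 s5=1 s1=1 s3=0 s6=1 s2=0 s7=1 s0=1 s4=1
t8.Δ0 clk=0 s5=1 s1=1 s3=0 s6=1 s2=0 s7=1 s0=1 s4=1
t8.Δ1 clk=1 s5=1 s1=1 s3=0 s6=1 s2=0 s7=1 s0=1 s4=1
t8.Δ2 clk=1 s5=1 s1=1 s3=0 s6=1 s2=0 s7=1 s0=1 s4=0
t8.Δ3 clk=1 s5=1 s1=1 s3=0 s6=0 s2=0 s7=1 s0=1 s4=0
t9.Δ0 clk=1 s5=1 s1=1 s3=0 s6=0 s2=0 s7=1 s0=1 s4=0
t9.Δ1 clk=0 s5=1 s1=1 s3=0 s6=0 s2=0 s7=1 s0=1 s4=0
t10.Δ0 clk=0 s5=1 s1=1 s3=0 s6=0 s2=0 s7=1 s0=1 s4=0
t10.Δ1 clk=1 s5=1 s1=1 s3=0 s6=0 s2=0 s7=1 s0=1 s4=0
t10.Δ2 clk=1 s5=1 s1=1 s3=0 s6=0 s2=0 s7=1 s0=1 s4=1
t10.Δ3 clk=1 s5=1 s1=1 s3=0 s6=1 s2=0 s7=1 s0=1 s4=1
t11.Δ0 clk=1 s5=1 s1=1 s3=0 s6=1 s2=0 s7=1 s0=1 s4=1
t11.Δ1 clk=0 s5=1 s1=1 s3=0 s6=1 s2=0 s7=1 s0=1 s4=1
t12.Δ0 clk=0 s5=1 s1=1 s3=0 s6=1 s2=0 s7=1 s0=1 s4=1
t12.Δ1 clk=1 s5=1 s1=1 s3=0 s6=1 s2=0 s7=1 s0=1 s4=1
t12.Δ2 clk=1 s5=1 s1=1 s3=0 s6=1 s2=0 s7=1 s0=1 s4=0
t12.Δ3 clk=1 s5=1 s1=1 s3=0 s6=0 s2=0 s7=1 s0=1 s4=0
t13.Δ0 clk=1 s5=1 s1=1 s3=0 s6=0 s2=0 s7=1 s0=1 s4=0
t13.Δ1 clk=0 s5=1 s1=1 s3=0 s6=0 s2=0 s7=1 s0=1 s4=0
t14.Δ0 clk=0 s5=1 s1=1 s3=0 s6=0 s2=0 s7=1 s0=1 s4=0
t14.Δ1 clk=1 s5=1 s1=1 s3=0 s6=0 s2=0 s7=1 s0=1 s4=0
t14.Δ2 clk=1 s5=1 s1=1 s3=0 s6=0 s2=0 s7=1 s0=1 s4=1
t14.Δ3 clk=1 s5=1 s1=1 s3=0 s6=1 s2=0 s7=1 s0=1 s4=1
t15.Δ0 clk=1 s5=1 s1=1 s3=0 s6=1 s2=0 s7=1 s0=1 s4=1
t15.Δ1 clk=0 s5=1 s1=1 s3=0 s6=1 s2=0 s7=1 s0=1 s4=1
t16.Δ0 clk=0 s5=1 s1=1 s3=0 s6=1 s2=0 s7=1 s0=1 s4=1
t16.Δ1 clk=1 s5=1 s1=1 s3=0 s6=1 s2=0 s7=1 s0=1 s4=1
t16.Δ2 clk=1 s5=1 s1=1 s3=0 s6=1 s2=0 s7=1 s0=1 s4=0
t16.Δ3 clk=1 s5=1 s1=1 s3=0 s6=0 s2=0 s7=1 s0=1 s4=0
t17.Δ0 clk=1 s5=1 s1=1 s3=0 s6=0 s2=0 s7=1 s0=1 s4=0
t17.Δ1 clk=0 s5=1 s1=1 s3=0 s6=0 s2=0 s7=1 s0=1 s4=0
t18.Δ0 clk=0 s5=1 s1=1 s3=0 s6=0 s2=0 s7=1 s0=1 s4=0
t18.Δ1 clk=1 s5=1 s1=1 s3=0 s6=0 s2=0 s7=1 s0=1 s4=0
t18.Δ2 clk=1 s5=1 s1=1 s3=0 s6=0 s2=0 s7=1 s0=1 s4=1
t18.Δ3 clk=1 s5=1 s1=1 s3=0 s6=1 s2=0 s7=1 s0=1 s4=1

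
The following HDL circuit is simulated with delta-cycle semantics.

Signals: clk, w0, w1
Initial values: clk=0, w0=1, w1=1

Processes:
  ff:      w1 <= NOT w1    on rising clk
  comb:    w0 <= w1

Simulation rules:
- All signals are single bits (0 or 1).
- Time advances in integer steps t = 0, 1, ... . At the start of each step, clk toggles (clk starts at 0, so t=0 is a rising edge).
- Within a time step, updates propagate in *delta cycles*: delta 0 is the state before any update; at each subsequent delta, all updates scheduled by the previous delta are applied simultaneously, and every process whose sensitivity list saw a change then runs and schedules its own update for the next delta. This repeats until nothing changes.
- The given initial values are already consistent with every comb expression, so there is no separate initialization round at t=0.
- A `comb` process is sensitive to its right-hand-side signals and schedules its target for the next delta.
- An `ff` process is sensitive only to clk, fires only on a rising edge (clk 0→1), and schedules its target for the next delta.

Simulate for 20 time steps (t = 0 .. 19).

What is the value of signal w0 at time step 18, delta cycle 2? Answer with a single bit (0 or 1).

0

t=0 Δ0: w0=1 clk=0 w1=1
  Δ1: clk:0→1
  Δ2: w1:1→0
  Δ3: w0:1→0
  (3Δ to stable)
t=1 Δ0: w0=0 clk=1 w1=0
  Δ1: clk:1→0
  (1Δ to stable)
t=2 Δ0: w0=0 clk=0 w1=0
  Δ1: clk:0→1
  Δ2: w1:0→1
  Δ3: w0:0→1
  (3Δ to stable)
t=3 Δ0: w0=1 clk=1 w1=1
  Δ1: clk:1→0
  (1Δ to stable)
t=4 Δ0: w0=1 clk=0 w1=1
  Δ1: clk:0→1
  Δ2: w1:1→0
  Δ3: w0:1→0
  (3Δ to stable)
t=5 Δ0: w0=0 clk=1 w1=0
  Δ1: clk:1→0
  (1Δ to stable)
t=6 Δ0: w0=0 clk=0 w1=0
  Δ1: clk:0→1
  Δ2: w1:0→1
  Δ3: w0:0→1
  (3Δ to stable)
t=7 Δ0: w0=1 clk=1 w1=1
  Δ1: clk:1→0
  (1Δ to stable)
t=8 Δ0: w0=1 clk=0 w1=1
  Δ1: clk:0→1
  Δ2: w1:1→0
  Δ3: w0:1→0
  (3Δ to stable)
t=9 Δ0: w0=0 clk=1 w1=0
  Δ1: clk:1→0
  (1Δ to stable)
t=10 Δ0: w0=0 clk=0 w1=0
  Δ1: clk:0→1
  Δ2: w1:0→1
  Δ3: w0:0→1
  (3Δ to stable)
t=11 Δ0: w0=1 clk=1 w1=1
  Δ1: clk:1→0
  (1Δ to stable)
t=12 Δ0: w0=1 clk=0 w1=1
  Δ1: clk:0→1
  Δ2: w1:1→0
  Δ3: w0:1→0
  (3Δ to stable)
t=13 Δ0: w0=0 clk=1 w1=0
  Δ1: clk:1→0
  (1Δ to stable)
t=14 Δ0: w0=0 clk=0 w1=0
  Δ1: clk:0→1
  Δ2: w1:0→1
  Δ3: w0:0→1
  (3Δ to stable)
t=15 Δ0: w0=1 clk=1 w1=1
  Δ1: clk:1→0
  (1Δ to stable)
t=16 Δ0: w0=1 clk=0 w1=1
  Δ1: clk:0→1
  Δ2: w1:1→0
  Δ3: w0:1→0
  (3Δ to stable)
t=17 Δ0: w0=0 clk=1 w1=0
  Δ1: clk:1→0
  (1Δ to stable)
t=18 Δ0: w0=0 clk=0 w1=0
  Δ1: clk:0→1
  Δ2: w1:0→1
  Δ3: w0:0→1
  (3Δ to stable)
t=19 Δ0: w0=1 clk=1 w1=1
  Δ1: clk:1→0
  (1Δ to stable)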